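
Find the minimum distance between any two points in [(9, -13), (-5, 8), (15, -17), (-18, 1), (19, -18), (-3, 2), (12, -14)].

Computing all pairwise distances among 7 points:

d((9, -13), (-5, 8)) = 25.2389
d((9, -13), (15, -17)) = 7.2111
d((9, -13), (-18, 1)) = 30.4138
d((9, -13), (19, -18)) = 11.1803
d((9, -13), (-3, 2)) = 19.2094
d((9, -13), (12, -14)) = 3.1623 <-- minimum
d((-5, 8), (15, -17)) = 32.0156
d((-5, 8), (-18, 1)) = 14.7648
d((-5, 8), (19, -18)) = 35.3836
d((-5, 8), (-3, 2)) = 6.3246
d((-5, 8), (12, -14)) = 27.8029
d((15, -17), (-18, 1)) = 37.5899
d((15, -17), (19, -18)) = 4.1231
d((15, -17), (-3, 2)) = 26.1725
d((15, -17), (12, -14)) = 4.2426
d((-18, 1), (19, -18)) = 41.5933
d((-18, 1), (-3, 2)) = 15.0333
d((-18, 1), (12, -14)) = 33.541
d((19, -18), (-3, 2)) = 29.7321
d((19, -18), (12, -14)) = 8.0623
d((-3, 2), (12, -14)) = 21.9317

Closest pair: (9, -13) and (12, -14) with distance 3.1623

The closest pair is (9, -13) and (12, -14) with Euclidean distance 3.1623. For 7 points, brute-force pairwise comparison is shown above. For large n, the divide-and-conquer algorithm (sort by x, recurse on halves, check the dividing strip) achieves O(n log n).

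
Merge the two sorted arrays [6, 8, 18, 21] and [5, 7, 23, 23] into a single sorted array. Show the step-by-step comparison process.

Merging process:

Compare 6 vs 5: take 5 from right. Merged: [5]
Compare 6 vs 7: take 6 from left. Merged: [5, 6]
Compare 8 vs 7: take 7 from right. Merged: [5, 6, 7]
Compare 8 vs 23: take 8 from left. Merged: [5, 6, 7, 8]
Compare 18 vs 23: take 18 from left. Merged: [5, 6, 7, 8, 18]
Compare 21 vs 23: take 21 from left. Merged: [5, 6, 7, 8, 18, 21]
Append remaining from right: [23, 23]. Merged: [5, 6, 7, 8, 18, 21, 23, 23]

Final merged array: [5, 6, 7, 8, 18, 21, 23, 23]
Total comparisons: 6

The merged array is [5, 6, 7, 8, 18, 21, 23, 23], requiring 6 comparisons. The merge step runs in O(n) time where n is the total number of elements.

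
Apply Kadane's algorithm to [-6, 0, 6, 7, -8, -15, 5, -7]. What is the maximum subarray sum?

Using Kadane's algorithm on [-6, 0, 6, 7, -8, -15, 5, -7]:

Scanning through the array:
Position 1 (value 0): max_ending_here = 0, max_so_far = 0
Position 2 (value 6): max_ending_here = 6, max_so_far = 6
Position 3 (value 7): max_ending_here = 13, max_so_far = 13
Position 4 (value -8): max_ending_here = 5, max_so_far = 13
Position 5 (value -15): max_ending_here = -10, max_so_far = 13
Position 6 (value 5): max_ending_here = 5, max_so_far = 13
Position 7 (value -7): max_ending_here = -2, max_so_far = 13

Maximum subarray: [0, 6, 7]
Maximum sum: 13

The maximum subarray is [0, 6, 7] with sum 13. This subarray runs from index 1 to index 3.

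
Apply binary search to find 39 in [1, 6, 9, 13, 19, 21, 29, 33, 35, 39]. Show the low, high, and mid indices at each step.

Binary search for 39 in [1, 6, 9, 13, 19, 21, 29, 33, 35, 39]:

lo=0, hi=9, mid=4, arr[mid]=19 -> 19 < 39, search right half
lo=5, hi=9, mid=7, arr[mid]=33 -> 33 < 39, search right half
lo=8, hi=9, mid=8, arr[mid]=35 -> 35 < 39, search right half
lo=9, hi=9, mid=9, arr[mid]=39 -> Found target at index 9!

Binary search finds 39 at index 9 after 4 comparisons. The search repeatedly halves the search space by comparing with the middle element.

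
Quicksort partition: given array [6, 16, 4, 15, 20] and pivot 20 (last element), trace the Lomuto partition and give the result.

Lomuto partition with pivot = 20:

Initial array: [6, 16, 4, 15, 20]

arr[0]=6 <= 20: swap with position 0, array becomes [6, 16, 4, 15, 20]
arr[1]=16 <= 20: swap with position 1, array becomes [6, 16, 4, 15, 20]
arr[2]=4 <= 20: swap with position 2, array becomes [6, 16, 4, 15, 20]
arr[3]=15 <= 20: swap with position 3, array becomes [6, 16, 4, 15, 20]

Place pivot at position 4: [6, 16, 4, 15, 20]
Pivot position: 4

After partitioning with pivot 20, the array becomes [6, 16, 4, 15, 20]. The pivot is placed at index 4. All elements to the left of the pivot are <= 20, and all elements to the right are > 20.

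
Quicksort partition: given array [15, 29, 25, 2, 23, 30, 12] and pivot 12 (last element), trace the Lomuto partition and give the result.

Lomuto partition with pivot = 12:

Initial array: [15, 29, 25, 2, 23, 30, 12]

arr[0]=15 > 12: no swap
arr[1]=29 > 12: no swap
arr[2]=25 > 12: no swap
arr[3]=2 <= 12: swap with position 0, array becomes [2, 29, 25, 15, 23, 30, 12]
arr[4]=23 > 12: no swap
arr[5]=30 > 12: no swap

Place pivot at position 1: [2, 12, 25, 15, 23, 30, 29]
Pivot position: 1

After partitioning with pivot 12, the array becomes [2, 12, 25, 15, 23, 30, 29]. The pivot is placed at index 1. All elements to the left of the pivot are <= 12, and all elements to the right are > 12.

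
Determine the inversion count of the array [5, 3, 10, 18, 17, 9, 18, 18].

Finding inversions in [5, 3, 10, 18, 17, 9, 18, 18]:

(0, 1): arr[0]=5 > arr[1]=3
(2, 5): arr[2]=10 > arr[5]=9
(3, 4): arr[3]=18 > arr[4]=17
(3, 5): arr[3]=18 > arr[5]=9
(4, 5): arr[4]=17 > arr[5]=9

Total inversions: 5

The array has 5 inversion(s): (0,1), (2,5), (3,4), (3,5), (4,5). Each pair (i,j) satisfies i < j and arr[i] > arr[j].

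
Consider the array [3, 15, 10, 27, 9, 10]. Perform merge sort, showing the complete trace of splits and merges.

Merge sort trace:

Split: [3, 15, 10, 27, 9, 10] -> [3, 15, 10] and [27, 9, 10]
  Split: [3, 15, 10] -> [3] and [15, 10]
    Split: [15, 10] -> [15] and [10]
    Merge: [15] + [10] -> [10, 15]
  Merge: [3] + [10, 15] -> [3, 10, 15]
  Split: [27, 9, 10] -> [27] and [9, 10]
    Split: [9, 10] -> [9] and [10]
    Merge: [9] + [10] -> [9, 10]
  Merge: [27] + [9, 10] -> [9, 10, 27]
Merge: [3, 10, 15] + [9, 10, 27] -> [3, 9, 10, 10, 15, 27]

Final sorted array: [3, 9, 10, 10, 15, 27]

The merge sort proceeds by recursively splitting the array and merging sorted halves.
After all merges, the sorted array is [3, 9, 10, 10, 15, 27].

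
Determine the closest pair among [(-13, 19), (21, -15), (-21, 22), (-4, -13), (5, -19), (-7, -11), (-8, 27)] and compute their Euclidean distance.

Computing all pairwise distances among 7 points:

d((-13, 19), (21, -15)) = 48.0833
d((-13, 19), (-21, 22)) = 8.544
d((-13, 19), (-4, -13)) = 33.2415
d((-13, 19), (5, -19)) = 42.0476
d((-13, 19), (-7, -11)) = 30.5941
d((-13, 19), (-8, 27)) = 9.434
d((21, -15), (-21, 22)) = 55.9732
d((21, -15), (-4, -13)) = 25.0799
d((21, -15), (5, -19)) = 16.4924
d((21, -15), (-7, -11)) = 28.2843
d((21, -15), (-8, 27)) = 51.0392
d((-21, 22), (-4, -13)) = 38.9102
d((-21, 22), (5, -19)) = 48.5489
d((-21, 22), (-7, -11)) = 35.8469
d((-21, 22), (-8, 27)) = 13.9284
d((-4, -13), (5, -19)) = 10.8167
d((-4, -13), (-7, -11)) = 3.6056 <-- minimum
d((-4, -13), (-8, 27)) = 40.1995
d((5, -19), (-7, -11)) = 14.4222
d((5, -19), (-8, 27)) = 47.8017
d((-7, -11), (-8, 27)) = 38.0132

Closest pair: (-4, -13) and (-7, -11) with distance 3.6056

The closest pair is (-4, -13) and (-7, -11) with Euclidean distance 3.6056. For 7 points, brute-force pairwise comparison is shown above. For large n, the divide-and-conquer algorithm (sort by x, recurse on halves, check the dividing strip) achieves O(n log n).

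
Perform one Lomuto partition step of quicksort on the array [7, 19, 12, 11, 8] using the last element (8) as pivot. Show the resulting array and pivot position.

Lomuto partition with pivot = 8:

Initial array: [7, 19, 12, 11, 8]

arr[0]=7 <= 8: swap with position 0, array becomes [7, 19, 12, 11, 8]
arr[1]=19 > 8: no swap
arr[2]=12 > 8: no swap
arr[3]=11 > 8: no swap

Place pivot at position 1: [7, 8, 12, 11, 19]
Pivot position: 1

After partitioning with pivot 8, the array becomes [7, 8, 12, 11, 19]. The pivot is placed at index 1. All elements to the left of the pivot are <= 8, and all elements to the right are > 8.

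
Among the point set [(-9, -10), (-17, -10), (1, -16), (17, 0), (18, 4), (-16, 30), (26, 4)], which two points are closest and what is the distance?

Computing all pairwise distances among 7 points:

d((-9, -10), (-17, -10)) = 8.0
d((-9, -10), (1, -16)) = 11.6619
d((-9, -10), (17, 0)) = 27.8568
d((-9, -10), (18, 4)) = 30.4138
d((-9, -10), (-16, 30)) = 40.6079
d((-9, -10), (26, 4)) = 37.6962
d((-17, -10), (1, -16)) = 18.9737
d((-17, -10), (17, 0)) = 35.4401
d((-17, -10), (18, 4)) = 37.6962
d((-17, -10), (-16, 30)) = 40.0125
d((-17, -10), (26, 4)) = 45.2217
d((1, -16), (17, 0)) = 22.6274
d((1, -16), (18, 4)) = 26.2488
d((1, -16), (-16, 30)) = 49.0408
d((1, -16), (26, 4)) = 32.0156
d((17, 0), (18, 4)) = 4.1231 <-- minimum
d((17, 0), (-16, 30)) = 44.5982
d((17, 0), (26, 4)) = 9.8489
d((18, 4), (-16, 30)) = 42.8019
d((18, 4), (26, 4)) = 8.0
d((-16, 30), (26, 4)) = 49.3964

Closest pair: (17, 0) and (18, 4) with distance 4.1231

The closest pair is (17, 0) and (18, 4) with Euclidean distance 4.1231. For 7 points, brute-force pairwise comparison is shown above. For large n, the divide-and-conquer algorithm (sort by x, recurse on halves, check the dividing strip) achieves O(n log n).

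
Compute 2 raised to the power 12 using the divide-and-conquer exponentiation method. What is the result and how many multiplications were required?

Computing 2^12 by squaring (build up from 2^1; each line after the first costs one multiplication):

2^1 = 2
2^2 = (2^1)^2 = 2^2 = 4
2^3 = 2 * 2^2 = 2 * 4 = 8
2^6 = (2^3)^2 = 8^2 = 64
2^12 = (2^6)^2 = 64^2 = 4096

Result: 4096
Multiplications needed: 4 (4 lines after 2^1)

2^12 = 4096. Using exponentiation by squaring, this requires 4 multiplications. The key idea: if the exponent is even, square the half-power; if odd, multiply by the base once.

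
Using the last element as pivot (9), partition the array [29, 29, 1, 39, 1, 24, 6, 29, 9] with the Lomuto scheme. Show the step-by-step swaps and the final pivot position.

Lomuto partition with pivot = 9:

Initial array: [29, 29, 1, 39, 1, 24, 6, 29, 9]

arr[0]=29 > 9: no swap
arr[1]=29 > 9: no swap
arr[2]=1 <= 9: swap with position 0, array becomes [1, 29, 29, 39, 1, 24, 6, 29, 9]
arr[3]=39 > 9: no swap
arr[4]=1 <= 9: swap with position 1, array becomes [1, 1, 29, 39, 29, 24, 6, 29, 9]
arr[5]=24 > 9: no swap
arr[6]=6 <= 9: swap with position 2, array becomes [1, 1, 6, 39, 29, 24, 29, 29, 9]
arr[7]=29 > 9: no swap

Place pivot at position 3: [1, 1, 6, 9, 29, 24, 29, 29, 39]
Pivot position: 3

After partitioning with pivot 9, the array becomes [1, 1, 6, 9, 29, 24, 29, 29, 39]. The pivot is placed at index 3. All elements to the left of the pivot are <= 9, and all elements to the right are > 9.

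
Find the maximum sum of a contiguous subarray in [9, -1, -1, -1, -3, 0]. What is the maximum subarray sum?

Using Kadane's algorithm on [9, -1, -1, -1, -3, 0]:

Scanning through the array:
Position 1 (value -1): max_ending_here = 8, max_so_far = 9
Position 2 (value -1): max_ending_here = 7, max_so_far = 9
Position 3 (value -1): max_ending_here = 6, max_so_far = 9
Position 4 (value -3): max_ending_here = 3, max_so_far = 9
Position 5 (value 0): max_ending_here = 3, max_so_far = 9

Maximum subarray: [9]
Maximum sum: 9

The maximum subarray is [9] with sum 9. This subarray runs from index 0 to index 0.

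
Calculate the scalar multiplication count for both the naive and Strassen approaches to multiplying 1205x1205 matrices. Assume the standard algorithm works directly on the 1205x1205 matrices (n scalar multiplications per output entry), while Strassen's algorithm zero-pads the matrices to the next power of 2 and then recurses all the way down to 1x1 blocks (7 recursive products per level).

Matrix multiplication for 1205x1205 matrices:

Strassen's algorithm requires power-of-2 dimensions. Pad 1205x1205 to 2048x2048 (next power of 2).

Standard algorithm: 1205^3 = 1749690125 multiplications
Strassen's algorithm: 7^(log2(2048)) = 7^11 = 1977326743 multiplications
Difference: 1749690125 - 1977326743 = -227636618 (Strassen uses MORE here due to padding overhead — for small or just-over-power-of-2 n, padding can outweigh the per-level savings)

Standard: 1749690125 multiplications (1205^3). Strassen: 1977326743 multiplications (7^11, after padding to 2048x2048). Strassen reduces 8 recursive multiplications to 7 at each level.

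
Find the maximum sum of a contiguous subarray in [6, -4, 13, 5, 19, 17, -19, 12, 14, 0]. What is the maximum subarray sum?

Using Kadane's algorithm on [6, -4, 13, 5, 19, 17, -19, 12, 14, 0]:

Scanning through the array:
Position 1 (value -4): max_ending_here = 2, max_so_far = 6
Position 2 (value 13): max_ending_here = 15, max_so_far = 15
Position 3 (value 5): max_ending_here = 20, max_so_far = 20
Position 4 (value 19): max_ending_here = 39, max_so_far = 39
Position 5 (value 17): max_ending_here = 56, max_so_far = 56
Position 6 (value -19): max_ending_here = 37, max_so_far = 56
Position 7 (value 12): max_ending_here = 49, max_so_far = 56
Position 8 (value 14): max_ending_here = 63, max_so_far = 63
Position 9 (value 0): max_ending_here = 63, max_so_far = 63

Maximum subarray: [6, -4, 13, 5, 19, 17, -19, 12, 14]
Maximum sum: 63

The maximum subarray is [6, -4, 13, 5, 19, 17, -19, 12, 14] with sum 63. This subarray runs from index 0 to index 8.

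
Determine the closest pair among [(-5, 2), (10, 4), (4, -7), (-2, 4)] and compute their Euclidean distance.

Computing all pairwise distances among 4 points:

d((-5, 2), (10, 4)) = 15.1327
d((-5, 2), (4, -7)) = 12.7279
d((-5, 2), (-2, 4)) = 3.6056 <-- minimum
d((10, 4), (4, -7)) = 12.53
d((10, 4), (-2, 4)) = 12.0
d((4, -7), (-2, 4)) = 12.53

Closest pair: (-5, 2) and (-2, 4) with distance 3.6056

The closest pair is (-5, 2) and (-2, 4) with Euclidean distance 3.6056. For 4 points, brute-force pairwise comparison is shown above. For large n, the divide-and-conquer algorithm (sort by x, recurse on halves, check the dividing strip) achieves O(n log n).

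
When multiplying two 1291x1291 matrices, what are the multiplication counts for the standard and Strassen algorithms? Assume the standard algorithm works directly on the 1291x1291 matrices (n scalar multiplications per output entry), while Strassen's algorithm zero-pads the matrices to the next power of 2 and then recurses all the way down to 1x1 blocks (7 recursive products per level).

Matrix multiplication for 1291x1291 matrices:

Strassen's algorithm requires power-of-2 dimensions. Pad 1291x1291 to 2048x2048 (next power of 2).

Standard algorithm: 1291^3 = 2151685171 multiplications
Strassen's algorithm: 7^(log2(2048)) = 7^11 = 1977326743 multiplications
Savings: 2151685171 - 1977326743 = 174358428 multiplications

Standard: 2151685171 multiplications (1291^3). Strassen: 1977326743 multiplications (7^11, after padding to 2048x2048). Strassen reduces 8 recursive multiplications to 7 at each level.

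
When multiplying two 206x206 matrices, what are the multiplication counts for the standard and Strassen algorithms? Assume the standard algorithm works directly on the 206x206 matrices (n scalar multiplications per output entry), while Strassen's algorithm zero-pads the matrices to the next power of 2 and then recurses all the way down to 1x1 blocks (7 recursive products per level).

Matrix multiplication for 206x206 matrices:

Strassen's algorithm requires power-of-2 dimensions. Pad 206x206 to 256x256 (next power of 2).

Standard algorithm: 206^3 = 8741816 multiplications
Strassen's algorithm: 7^(log2(256)) = 7^8 = 5764801 multiplications
Savings: 8741816 - 5764801 = 2977015 multiplications

Standard: 8741816 multiplications (206^3). Strassen: 5764801 multiplications (7^8, after padding to 256x256). Strassen reduces 8 recursive multiplications to 7 at each level.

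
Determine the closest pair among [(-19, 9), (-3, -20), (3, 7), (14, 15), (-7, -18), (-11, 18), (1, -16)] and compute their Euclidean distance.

Computing all pairwise distances among 7 points:

d((-19, 9), (-3, -20)) = 33.121
d((-19, 9), (3, 7)) = 22.0907
d((-19, 9), (14, 15)) = 33.541
d((-19, 9), (-7, -18)) = 29.5466
d((-19, 9), (-11, 18)) = 12.0416
d((-19, 9), (1, -16)) = 32.0156
d((-3, -20), (3, 7)) = 27.6586
d((-3, -20), (14, 15)) = 38.9102
d((-3, -20), (-7, -18)) = 4.4721 <-- minimum
d((-3, -20), (-11, 18)) = 38.833
d((-3, -20), (1, -16)) = 5.6569
d((3, 7), (14, 15)) = 13.6015
d((3, 7), (-7, -18)) = 26.9258
d((3, 7), (-11, 18)) = 17.8045
d((3, 7), (1, -16)) = 23.0868
d((14, 15), (-7, -18)) = 39.1152
d((14, 15), (-11, 18)) = 25.1794
d((14, 15), (1, -16)) = 33.6155
d((-7, -18), (-11, 18)) = 36.2215
d((-7, -18), (1, -16)) = 8.2462
d((-11, 18), (1, -16)) = 36.0555

Closest pair: (-3, -20) and (-7, -18) with distance 4.4721

The closest pair is (-3, -20) and (-7, -18) with Euclidean distance 4.4721. For 7 points, brute-force pairwise comparison is shown above. For large n, the divide-and-conquer algorithm (sort by x, recurse on halves, check the dividing strip) achieves O(n log n).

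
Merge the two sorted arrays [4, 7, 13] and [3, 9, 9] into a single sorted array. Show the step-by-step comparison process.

Merging process:

Compare 4 vs 3: take 3 from right. Merged: [3]
Compare 4 vs 9: take 4 from left. Merged: [3, 4]
Compare 7 vs 9: take 7 from left. Merged: [3, 4, 7]
Compare 13 vs 9: take 9 from right. Merged: [3, 4, 7, 9]
Compare 13 vs 9: take 9 from right. Merged: [3, 4, 7, 9, 9]
Append remaining from left: [13]. Merged: [3, 4, 7, 9, 9, 13]

Final merged array: [3, 4, 7, 9, 9, 13]
Total comparisons: 5

The merged array is [3, 4, 7, 9, 9, 13], requiring 5 comparisons. The merge step runs in O(n) time where n is the total number of elements.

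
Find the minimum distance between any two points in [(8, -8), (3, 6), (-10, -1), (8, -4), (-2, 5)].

Computing all pairwise distances among 5 points:

d((8, -8), (3, 6)) = 14.8661
d((8, -8), (-10, -1)) = 19.3132
d((8, -8), (8, -4)) = 4.0 <-- minimum
d((8, -8), (-2, 5)) = 16.4012
d((3, 6), (-10, -1)) = 14.7648
d((3, 6), (8, -4)) = 11.1803
d((3, 6), (-2, 5)) = 5.099
d((-10, -1), (8, -4)) = 18.2483
d((-10, -1), (-2, 5)) = 10.0
d((8, -4), (-2, 5)) = 13.4536

Closest pair: (8, -8) and (8, -4) with distance 4.0

The closest pair is (8, -8) and (8, -4) with Euclidean distance 4.0. For 5 points, brute-force pairwise comparison is shown above. For large n, the divide-and-conquer algorithm (sort by x, recurse on halves, check the dividing strip) achieves O(n log n).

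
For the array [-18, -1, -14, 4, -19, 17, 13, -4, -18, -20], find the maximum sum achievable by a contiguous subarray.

Using Kadane's algorithm on [-18, -1, -14, 4, -19, 17, 13, -4, -18, -20]:

Scanning through the array:
Position 1 (value -1): max_ending_here = -1, max_so_far = -1
Position 2 (value -14): max_ending_here = -14, max_so_far = -1
Position 3 (value 4): max_ending_here = 4, max_so_far = 4
Position 4 (value -19): max_ending_here = -15, max_so_far = 4
Position 5 (value 17): max_ending_here = 17, max_so_far = 17
Position 6 (value 13): max_ending_here = 30, max_so_far = 30
Position 7 (value -4): max_ending_here = 26, max_so_far = 30
Position 8 (value -18): max_ending_here = 8, max_so_far = 30
Position 9 (value -20): max_ending_here = -12, max_so_far = 30

Maximum subarray: [17, 13]
Maximum sum: 30

The maximum subarray is [17, 13] with sum 30. This subarray runs from index 5 to index 6.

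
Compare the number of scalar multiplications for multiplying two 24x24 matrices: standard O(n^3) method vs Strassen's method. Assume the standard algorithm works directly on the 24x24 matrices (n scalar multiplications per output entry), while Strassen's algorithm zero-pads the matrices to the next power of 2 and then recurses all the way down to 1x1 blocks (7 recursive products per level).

Matrix multiplication for 24x24 matrices:

Strassen's algorithm requires power-of-2 dimensions. Pad 24x24 to 32x32 (next power of 2).

Standard algorithm: 24^3 = 13824 multiplications
Strassen's algorithm: 7^(log2(32)) = 7^5 = 16807 multiplications
Difference: 13824 - 16807 = -2983 (Strassen uses MORE here due to padding overhead — for small or just-over-power-of-2 n, padding can outweigh the per-level savings)

Standard: 13824 multiplications (24^3). Strassen: 16807 multiplications (7^5, after padding to 32x32). Strassen reduces 8 recursive multiplications to 7 at each level.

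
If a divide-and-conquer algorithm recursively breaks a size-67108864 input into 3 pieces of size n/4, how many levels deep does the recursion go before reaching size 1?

For divide and conquer with division factor 4:

Problem sizes at each level:
Level 0: 67108864
Level 1: 16777216
Level 2: 4194304
Level 3: 1048576
Level 4: 262144
Level 5: 65536
Level 6: 16384
Level 7: 4096
Level 8: 1024
Level 9: 256
Level 10: 64
Level 11: 16
Level 12: 4
Level 13: 1

The root is level 0 and the size-1 base case is level 13 (the tree spans levels 0 through 13, i.e. 14 levels counting the root), so the depth is the number of divisions: log_4(67108864) = 13

The recursion tree depth is log_4(67108864) = 13. At each level, the problem size is divided by 4, so it takes 13 divisions to reduce to a base case of size 1. The algorithm makes 3 recursive calls at each level.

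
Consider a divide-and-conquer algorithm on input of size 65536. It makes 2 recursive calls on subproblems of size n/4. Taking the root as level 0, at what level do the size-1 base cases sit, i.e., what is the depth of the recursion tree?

For divide and conquer with division factor 4:

Problem sizes at each level:
Level 0: 65536
Level 1: 16384
Level 2: 4096
Level 3: 1024
Level 4: 256
Level 5: 64
Level 6: 16
Level 7: 4
Level 8: 1

The root is level 0 and the size-1 base case is level 8 (the tree spans levels 0 through 8, i.e. 9 levels counting the root), so the depth is the number of divisions: log_4(65536) = 8

The recursion tree depth is log_4(65536) = 8. At each level, the problem size is divided by 4, so it takes 8 divisions to reduce to a base case of size 1. The algorithm makes 2 recursive calls at each level.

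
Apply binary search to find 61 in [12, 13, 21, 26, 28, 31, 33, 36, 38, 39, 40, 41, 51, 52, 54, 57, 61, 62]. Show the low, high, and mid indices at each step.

Binary search for 61 in [12, 13, 21, 26, 28, 31, 33, 36, 38, 39, 40, 41, 51, 52, 54, 57, 61, 62]:

lo=0, hi=17, mid=8, arr[mid]=38 -> 38 < 61, search right half
lo=9, hi=17, mid=13, arr[mid]=52 -> 52 < 61, search right half
lo=14, hi=17, mid=15, arr[mid]=57 -> 57 < 61, search right half
lo=16, hi=17, mid=16, arr[mid]=61 -> Found target at index 16!

Binary search finds 61 at index 16 after 4 comparisons. The search repeatedly halves the search space by comparing with the middle element.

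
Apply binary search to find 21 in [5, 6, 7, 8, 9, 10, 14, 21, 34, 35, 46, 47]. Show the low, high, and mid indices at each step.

Binary search for 21 in [5, 6, 7, 8, 9, 10, 14, 21, 34, 35, 46, 47]:

lo=0, hi=11, mid=5, arr[mid]=10 -> 10 < 21, search right half
lo=6, hi=11, mid=8, arr[mid]=34 -> 34 > 21, search left half
lo=6, hi=7, mid=6, arr[mid]=14 -> 14 < 21, search right half
lo=7, hi=7, mid=7, arr[mid]=21 -> Found target at index 7!

Binary search finds 21 at index 7 after 4 comparisons. The search repeatedly halves the search space by comparing with the middle element.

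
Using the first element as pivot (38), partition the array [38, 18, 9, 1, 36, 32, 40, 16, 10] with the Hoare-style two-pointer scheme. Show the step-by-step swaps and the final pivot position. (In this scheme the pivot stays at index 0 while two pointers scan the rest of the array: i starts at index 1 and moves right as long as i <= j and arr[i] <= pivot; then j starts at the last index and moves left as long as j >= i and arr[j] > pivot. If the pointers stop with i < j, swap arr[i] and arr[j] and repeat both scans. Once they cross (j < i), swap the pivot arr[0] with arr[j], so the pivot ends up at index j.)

Hoare-style two-pointer partition with pivot = 38:

Initial array: [38, 18, 9, 1, 36, 32, 40, 16, 10]

Pointers start at i = 1, j = 8.
i stops at index 6 (arr[6]=40 > 38), j stops at index 8 (arr[8]=10 <= 38): swap arr[6] and arr[8], array becomes [38, 18, 9, 1, 36, 32, 10, 16, 40]
i ends at 8, j ends at 7: the pointers have crossed (j < i), so scanning stops.

Swap pivot arr[0] with arr[7] to place pivot at position 7: [16, 18, 9, 1, 36, 32, 10, 38, 40]
Pivot position: 7

After partitioning with pivot 38, the array becomes [16, 18, 9, 1, 36, 32, 10, 38, 40]. The pivot is placed at index 7. All elements to the left of the pivot are <= 38, and all elements to the right are > 38.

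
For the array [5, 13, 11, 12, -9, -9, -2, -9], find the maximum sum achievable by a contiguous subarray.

Using Kadane's algorithm on [5, 13, 11, 12, -9, -9, -2, -9]:

Scanning through the array:
Position 1 (value 13): max_ending_here = 18, max_so_far = 18
Position 2 (value 11): max_ending_here = 29, max_so_far = 29
Position 3 (value 12): max_ending_here = 41, max_so_far = 41
Position 4 (value -9): max_ending_here = 32, max_so_far = 41
Position 5 (value -9): max_ending_here = 23, max_so_far = 41
Position 6 (value -2): max_ending_here = 21, max_so_far = 41
Position 7 (value -9): max_ending_here = 12, max_so_far = 41

Maximum subarray: [5, 13, 11, 12]
Maximum sum: 41

The maximum subarray is [5, 13, 11, 12] with sum 41. This subarray runs from index 0 to index 3.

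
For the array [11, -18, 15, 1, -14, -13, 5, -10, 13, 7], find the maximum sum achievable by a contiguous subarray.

Using Kadane's algorithm on [11, -18, 15, 1, -14, -13, 5, -10, 13, 7]:

Scanning through the array:
Position 1 (value -18): max_ending_here = -7, max_so_far = 11
Position 2 (value 15): max_ending_here = 15, max_so_far = 15
Position 3 (value 1): max_ending_here = 16, max_so_far = 16
Position 4 (value -14): max_ending_here = 2, max_so_far = 16
Position 5 (value -13): max_ending_here = -11, max_so_far = 16
Position 6 (value 5): max_ending_here = 5, max_so_far = 16
Position 7 (value -10): max_ending_here = -5, max_so_far = 16
Position 8 (value 13): max_ending_here = 13, max_so_far = 16
Position 9 (value 7): max_ending_here = 20, max_so_far = 20

Maximum subarray: [13, 7]
Maximum sum: 20

The maximum subarray is [13, 7] with sum 20. This subarray runs from index 8 to index 9.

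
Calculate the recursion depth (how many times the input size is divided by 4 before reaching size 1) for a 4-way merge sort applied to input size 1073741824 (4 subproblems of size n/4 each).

For divide and conquer with division factor 4:

Problem sizes at each level:
Level 0: 1073741824
Level 1: 268435456
Level 2: 67108864
Level 3: 16777216
Level 4: 4194304
Level 5: 1048576
Level 6: 262144
Level 7: 65536
Level 8: 16384
Level 9: 4096
Level 10: 1024
Level 11: 256
Level 12: 64
Level 13: 16
Level 14: 4
Level 15: 1

The root is level 0 and the size-1 base case is level 15 (the tree spans levels 0 through 15, i.e. 16 levels counting the root), so the depth is the number of divisions: log_4(1073741824) = 15

The recursion tree depth is log_4(1073741824) = 15. At each level, the problem size is divided by 4, so it takes 15 divisions to reduce to a base case of size 1. The algorithm makes 4 recursive calls at each level.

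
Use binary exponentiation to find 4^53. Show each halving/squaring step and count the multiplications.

Computing 4^53 by squaring (build up from 4^1; each line after the first costs one multiplication):

4^1 = 4
4^2 = (4^1)^2 = 4^2 = 16
4^3 = 4 * 4^2 = 4 * 16 = 64
4^6 = (4^3)^2 = 64^2 = 4096
4^12 = (4^6)^2 = 4096^2 = 16777216
4^13 = 4 * 4^12 = 4 * 16777216 = 67108864
4^26 = (4^13)^2 = 67108864^2 = 4503599627370496
4^52 = (4^26)^2 = 4503599627370496^2 = 20282409603651670423947251286016
4^53 = 4 * 4^52 = 4 * 20282409603651670423947251286016 = 81129638414606681695789005144064

Result: 81129638414606681695789005144064
Multiplications needed: 8 (8 lines after 4^1)

4^53 = 81129638414606681695789005144064. Using exponentiation by squaring, this requires 8 multiplications. The key idea: if the exponent is even, square the half-power; if odd, multiply by the base once.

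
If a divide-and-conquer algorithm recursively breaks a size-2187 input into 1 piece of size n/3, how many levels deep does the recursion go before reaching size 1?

For divide and conquer with division factor 3:

Problem sizes at each level:
Level 0: 2187
Level 1: 729
Level 2: 243
Level 3: 81
Level 4: 27
Level 5: 9
Level 6: 3
Level 7: 1

The root is level 0 and the size-1 base case is level 7 (the tree spans levels 0 through 7, i.e. 8 levels counting the root), so the depth is the number of divisions: log_3(2187) = 7

The recursion tree depth is log_3(2187) = 7. At each level, the problem size is divided by 3, so it takes 7 divisions to reduce to a base case of size 1. The algorithm makes 1 recursive call at each level.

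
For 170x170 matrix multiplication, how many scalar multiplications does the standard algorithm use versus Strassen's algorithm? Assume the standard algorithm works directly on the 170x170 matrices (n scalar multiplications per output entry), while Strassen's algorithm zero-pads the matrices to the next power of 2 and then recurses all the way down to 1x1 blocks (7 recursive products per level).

Matrix multiplication for 170x170 matrices:

Strassen's algorithm requires power-of-2 dimensions. Pad 170x170 to 256x256 (next power of 2).

Standard algorithm: 170^3 = 4913000 multiplications
Strassen's algorithm: 7^(log2(256)) = 7^8 = 5764801 multiplications
Difference: 4913000 - 5764801 = -851801 (Strassen uses MORE here due to padding overhead — for small or just-over-power-of-2 n, padding can outweigh the per-level savings)

Standard: 4913000 multiplications (170^3). Strassen: 5764801 multiplications (7^8, after padding to 256x256). Strassen reduces 8 recursive multiplications to 7 at each level.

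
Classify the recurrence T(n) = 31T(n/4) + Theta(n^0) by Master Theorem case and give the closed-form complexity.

Master Theorem for T(n) = 31T(n/4) + O(n^0):

a = 31, b = 4, c = 0
log_b(a) = log_4(31) = 2.4771

Case 1: c = 0 < log_4(31) = 2.4771
T(n) = O(n^(log_4 31))

For T(n) = 31T(n/4) + O(n^0): log_4(31) = 2.4771. This is Case 1 of the Master Theorem (c < log_b(a), work dominated by leaves), giving O(n^(log_4 31)).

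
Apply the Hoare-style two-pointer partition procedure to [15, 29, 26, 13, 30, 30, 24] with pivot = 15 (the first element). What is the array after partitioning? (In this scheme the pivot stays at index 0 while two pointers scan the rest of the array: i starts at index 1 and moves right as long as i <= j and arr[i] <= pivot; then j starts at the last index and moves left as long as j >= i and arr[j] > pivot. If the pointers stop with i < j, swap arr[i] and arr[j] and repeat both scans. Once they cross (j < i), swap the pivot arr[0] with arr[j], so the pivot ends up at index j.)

Hoare-style two-pointer partition with pivot = 15:

Initial array: [15, 29, 26, 13, 30, 30, 24]

Pointers start at i = 1, j = 6.
i stops at index 1 (arr[1]=29 > 15), j stops at index 3 (arr[3]=13 <= 15): swap arr[1] and arr[3], array becomes [15, 13, 26, 29, 30, 30, 24]
i ends at 2, j ends at 1: the pointers have crossed (j < i), so scanning stops.

Swap pivot arr[0] with arr[1] to place pivot at position 1: [13, 15, 26, 29, 30, 30, 24]
Pivot position: 1

After partitioning with pivot 15, the array becomes [13, 15, 26, 29, 30, 30, 24]. The pivot is placed at index 1. All elements to the left of the pivot are <= 15, and all elements to the right are > 15.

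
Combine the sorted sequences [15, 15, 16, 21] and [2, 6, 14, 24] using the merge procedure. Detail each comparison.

Merging process:

Compare 15 vs 2: take 2 from right. Merged: [2]
Compare 15 vs 6: take 6 from right. Merged: [2, 6]
Compare 15 vs 14: take 14 from right. Merged: [2, 6, 14]
Compare 15 vs 24: take 15 from left. Merged: [2, 6, 14, 15]
Compare 15 vs 24: take 15 from left. Merged: [2, 6, 14, 15, 15]
Compare 16 vs 24: take 16 from left. Merged: [2, 6, 14, 15, 15, 16]
Compare 21 vs 24: take 21 from left. Merged: [2, 6, 14, 15, 15, 16, 21]
Append remaining from right: [24]. Merged: [2, 6, 14, 15, 15, 16, 21, 24]

Final merged array: [2, 6, 14, 15, 15, 16, 21, 24]
Total comparisons: 7

The merged array is [2, 6, 14, 15, 15, 16, 21, 24], requiring 7 comparisons. The merge step runs in O(n) time where n is the total number of elements.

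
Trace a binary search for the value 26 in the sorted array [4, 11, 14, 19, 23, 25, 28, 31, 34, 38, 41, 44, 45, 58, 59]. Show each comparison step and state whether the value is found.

Binary search for 26 in [4, 11, 14, 19, 23, 25, 28, 31, 34, 38, 41, 44, 45, 58, 59]:

lo=0, hi=14, mid=7, arr[mid]=31 -> 31 > 26, search left half
lo=0, hi=6, mid=3, arr[mid]=19 -> 19 < 26, search right half
lo=4, hi=6, mid=5, arr[mid]=25 -> 25 < 26, search right half
lo=6, hi=6, mid=6, arr[mid]=28 -> 28 > 26, search left half
lo=6 > hi=5, target 26 not found

Binary search determines that 26 is not in the array after 4 comparisons. The search space was exhausted without finding the target.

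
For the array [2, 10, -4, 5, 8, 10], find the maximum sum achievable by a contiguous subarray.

Using Kadane's algorithm on [2, 10, -4, 5, 8, 10]:

Scanning through the array:
Position 1 (value 10): max_ending_here = 12, max_so_far = 12
Position 2 (value -4): max_ending_here = 8, max_so_far = 12
Position 3 (value 5): max_ending_here = 13, max_so_far = 13
Position 4 (value 8): max_ending_here = 21, max_so_far = 21
Position 5 (value 10): max_ending_here = 31, max_so_far = 31

Maximum subarray: [2, 10, -4, 5, 8, 10]
Maximum sum: 31

The maximum subarray is [2, 10, -4, 5, 8, 10] with sum 31. This subarray runs from index 0 to index 5.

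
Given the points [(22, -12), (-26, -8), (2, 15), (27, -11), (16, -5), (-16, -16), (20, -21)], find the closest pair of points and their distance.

Computing all pairwise distances among 7 points:

d((22, -12), (-26, -8)) = 48.1664
d((22, -12), (2, 15)) = 33.6006
d((22, -12), (27, -11)) = 5.099 <-- minimum
d((22, -12), (16, -5)) = 9.2195
d((22, -12), (-16, -16)) = 38.2099
d((22, -12), (20, -21)) = 9.2195
d((-26, -8), (2, 15)) = 36.2353
d((-26, -8), (27, -11)) = 53.0848
d((-26, -8), (16, -5)) = 42.107
d((-26, -8), (-16, -16)) = 12.8062
d((-26, -8), (20, -21)) = 47.8017
d((2, 15), (27, -11)) = 36.0694
d((2, 15), (16, -5)) = 24.4131
d((2, 15), (-16, -16)) = 35.8469
d((2, 15), (20, -21)) = 40.2492
d((27, -11), (16, -5)) = 12.53
d((27, -11), (-16, -16)) = 43.2897
d((27, -11), (20, -21)) = 12.2066
d((16, -5), (-16, -16)) = 33.8378
d((16, -5), (20, -21)) = 16.4924
d((-16, -16), (20, -21)) = 36.3456

Closest pair: (22, -12) and (27, -11) with distance 5.099

The closest pair is (22, -12) and (27, -11) with Euclidean distance 5.099. For 7 points, brute-force pairwise comparison is shown above. For large n, the divide-and-conquer algorithm (sort by x, recurse on halves, check the dividing strip) achieves O(n log n).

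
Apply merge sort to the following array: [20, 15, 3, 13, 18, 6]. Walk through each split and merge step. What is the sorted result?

Merge sort trace:

Split: [20, 15, 3, 13, 18, 6] -> [20, 15, 3] and [13, 18, 6]
  Split: [20, 15, 3] -> [20] and [15, 3]
    Split: [15, 3] -> [15] and [3]
    Merge: [15] + [3] -> [3, 15]
  Merge: [20] + [3, 15] -> [3, 15, 20]
  Split: [13, 18, 6] -> [13] and [18, 6]
    Split: [18, 6] -> [18] and [6]
    Merge: [18] + [6] -> [6, 18]
  Merge: [13] + [6, 18] -> [6, 13, 18]
Merge: [3, 15, 20] + [6, 13, 18] -> [3, 6, 13, 15, 18, 20]

Final sorted array: [3, 6, 13, 15, 18, 20]

The merge sort proceeds by recursively splitting the array and merging sorted halves.
After all merges, the sorted array is [3, 6, 13, 15, 18, 20].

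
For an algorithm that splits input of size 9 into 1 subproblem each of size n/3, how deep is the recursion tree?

For divide and conquer with division factor 3:

Problem sizes at each level:
Level 0: 9
Level 1: 3
Level 2: 1

The root is level 0 and the size-1 base case is level 2 (the tree spans levels 0 through 2, i.e. 3 levels counting the root), so the depth is the number of divisions: log_3(9) = 2

The recursion tree depth is log_3(9) = 2. At each level, the problem size is divided by 3, so it takes 2 divisions to reduce to a base case of size 1. The algorithm makes 1 recursive call at each level.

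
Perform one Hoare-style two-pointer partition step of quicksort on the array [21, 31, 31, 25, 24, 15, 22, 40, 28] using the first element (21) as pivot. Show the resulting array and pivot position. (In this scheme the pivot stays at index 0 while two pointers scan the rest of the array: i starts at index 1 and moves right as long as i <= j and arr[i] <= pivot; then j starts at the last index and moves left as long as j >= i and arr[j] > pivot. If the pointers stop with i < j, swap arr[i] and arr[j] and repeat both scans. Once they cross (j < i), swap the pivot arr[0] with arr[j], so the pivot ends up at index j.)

Hoare-style two-pointer partition with pivot = 21:

Initial array: [21, 31, 31, 25, 24, 15, 22, 40, 28]

Pointers start at i = 1, j = 8.
i stops at index 1 (arr[1]=31 > 21), j stops at index 5 (arr[5]=15 <= 21): swap arr[1] and arr[5], array becomes [21, 15, 31, 25, 24, 31, 22, 40, 28]
i ends at 2, j ends at 1: the pointers have crossed (j < i), so scanning stops.

Swap pivot arr[0] with arr[1] to place pivot at position 1: [15, 21, 31, 25, 24, 31, 22, 40, 28]
Pivot position: 1

After partitioning with pivot 21, the array becomes [15, 21, 31, 25, 24, 31, 22, 40, 28]. The pivot is placed at index 1. All elements to the left of the pivot are <= 21, and all elements to the right are > 21.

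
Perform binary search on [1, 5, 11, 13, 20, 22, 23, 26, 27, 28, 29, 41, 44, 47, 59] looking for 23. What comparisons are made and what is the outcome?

Binary search for 23 in [1, 5, 11, 13, 20, 22, 23, 26, 27, 28, 29, 41, 44, 47, 59]:

lo=0, hi=14, mid=7, arr[mid]=26 -> 26 > 23, search left half
lo=0, hi=6, mid=3, arr[mid]=13 -> 13 < 23, search right half
lo=4, hi=6, mid=5, arr[mid]=22 -> 22 < 23, search right half
lo=6, hi=6, mid=6, arr[mid]=23 -> Found target at index 6!

Binary search finds 23 at index 6 after 4 comparisons. The search repeatedly halves the search space by comparing with the middle element.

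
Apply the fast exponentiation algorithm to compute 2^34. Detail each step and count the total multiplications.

Computing 2^34 by squaring (build up from 2^1; each line after the first costs one multiplication):

2^1 = 2
2^2 = (2^1)^2 = 2^2 = 4
2^4 = (2^2)^2 = 4^2 = 16
2^8 = (2^4)^2 = 16^2 = 256
2^16 = (2^8)^2 = 256^2 = 65536
2^17 = 2 * 2^16 = 2 * 65536 = 131072
2^34 = (2^17)^2 = 131072^2 = 17179869184

Result: 17179869184
Multiplications needed: 6 (6 lines after 2^1)

2^34 = 17179869184. Using exponentiation by squaring, this requires 6 multiplications. The key idea: if the exponent is even, square the half-power; if odd, multiply by the base once.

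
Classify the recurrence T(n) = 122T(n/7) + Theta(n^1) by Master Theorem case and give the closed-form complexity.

Master Theorem for T(n) = 122T(n/7) + O(n^1):

a = 122, b = 7, c = 1
log_b(a) = log_7(122) = 2.4688

Case 1: c = 1 < log_7(122) = 2.4688
T(n) = O(n^(log_7 122))

For T(n) = 122T(n/7) + O(n^1): log_7(122) = 2.4688. This is Case 1 of the Master Theorem (c < log_b(a), work dominated by leaves), giving O(n^(log_7 122)).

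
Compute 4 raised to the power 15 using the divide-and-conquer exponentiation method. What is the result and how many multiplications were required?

Computing 4^15 by squaring (build up from 4^1; each line after the first costs one multiplication):

4^1 = 4
4^2 = (4^1)^2 = 4^2 = 16
4^3 = 4 * 4^2 = 4 * 16 = 64
4^6 = (4^3)^2 = 64^2 = 4096
4^7 = 4 * 4^6 = 4 * 4096 = 16384
4^14 = (4^7)^2 = 16384^2 = 268435456
4^15 = 4 * 4^14 = 4 * 268435456 = 1073741824

Result: 1073741824
Multiplications needed: 6 (6 lines after 4^1)

4^15 = 1073741824. Using exponentiation by squaring, this requires 6 multiplications. The key idea: if the exponent is even, square the half-power; if odd, multiply by the base once.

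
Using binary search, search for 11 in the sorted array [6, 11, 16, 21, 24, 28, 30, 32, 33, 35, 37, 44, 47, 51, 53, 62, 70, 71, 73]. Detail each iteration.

Binary search for 11 in [6, 11, 16, 21, 24, 28, 30, 32, 33, 35, 37, 44, 47, 51, 53, 62, 70, 71, 73]:

lo=0, hi=18, mid=9, arr[mid]=35 -> 35 > 11, search left half
lo=0, hi=8, mid=4, arr[mid]=24 -> 24 > 11, search left half
lo=0, hi=3, mid=1, arr[mid]=11 -> Found target at index 1!

Binary search finds 11 at index 1 after 3 comparisons. The search repeatedly halves the search space by comparing with the middle element.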